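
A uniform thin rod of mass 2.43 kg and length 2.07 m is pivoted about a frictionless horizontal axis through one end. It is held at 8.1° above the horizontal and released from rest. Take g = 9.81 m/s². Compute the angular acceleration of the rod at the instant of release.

About the pivot, I = (1/3)ML² = (1/3)(2.43)(2.07)² = 3.471 kg·m².
The weight acts at the center, a distance L/2 = 1.035 m from the pivot; τ = Mg(L/2) cos 8.1° = 24.43 N·m.
α = τ/I = 24.43/3.471 = 7.038 rad/s².

α ≈ 7.04 rad/s²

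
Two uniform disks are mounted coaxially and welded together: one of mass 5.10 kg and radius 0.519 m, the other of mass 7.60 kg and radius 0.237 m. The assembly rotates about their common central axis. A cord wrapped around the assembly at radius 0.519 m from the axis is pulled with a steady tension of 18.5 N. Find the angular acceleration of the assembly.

I = ½M₁R₁² + ½M₂R₂² = ½(5.10)(0.519)² + ½(7.60)(0.237)² = 0.9003 kg·m².
τ = F r = (18.5)(0.519) = 9.601 N·m.
α = τ/I = 9.601/0.9003 = 10.66 rad/s².

α ≈ 10.7 rad/s²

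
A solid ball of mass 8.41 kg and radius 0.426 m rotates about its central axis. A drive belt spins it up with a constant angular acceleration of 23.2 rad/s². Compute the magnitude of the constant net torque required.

I = (2/5)MR² = (2/5)(8.41)(0.426)² = 0.6105 kg·m².
τ = Iα = (0.6105)(23.20) = 14.16 N·m.

τ ≈ 14.2 N·m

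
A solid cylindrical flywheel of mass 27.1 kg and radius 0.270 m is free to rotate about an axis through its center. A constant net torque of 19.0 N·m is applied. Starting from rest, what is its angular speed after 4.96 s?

ω ≈ 95.4 rad/s

I = ½MR² = (1/2)(27.1)(0.270)² = 0.9878 kg·m².
α = τ/I = 19.0/0.9878 = 19.23 rad/s².
ω = ω₀ + αt = 0 + (19.23)(4.96) = 95.40 rad/s.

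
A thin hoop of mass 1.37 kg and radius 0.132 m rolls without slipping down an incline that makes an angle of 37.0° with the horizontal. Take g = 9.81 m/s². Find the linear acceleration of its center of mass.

a ≈ 2.95 m/s²

Translation along the incline: Mg sinθ − f = Ma.
Rotation about the center: fR = Iα with I = MR². No-slip gives a = αR, so f = (I/R²)a = M a.
Substituting: Mg sinθ = (1 + 1.000)Ma, so a = g sinθ/(1 + 1.000) = (9.81) sin 37.0° / 2.000 = 2.952 m/s².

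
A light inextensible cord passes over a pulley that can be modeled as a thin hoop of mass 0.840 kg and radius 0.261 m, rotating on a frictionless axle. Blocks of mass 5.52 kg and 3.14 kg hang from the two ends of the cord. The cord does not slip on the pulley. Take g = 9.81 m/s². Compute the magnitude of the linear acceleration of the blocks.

a ≈ 2.46 m/s²

I = MR² = (0.840)(0.261)² = 0.05722 kg·m².
Heavier block: m₁g − T₁ = m₁a. Lighter block: T₂ − m₂g = m₂a.
Pulley: (T₁ − T₂)R = Iα = I(a/R), so T₁ − T₂ = (I/R²)a = 1·M_p a = 0.8400·a.
Adding the three: (m₁ − m₂)g = (m₁ + m₂ + 0.8400)a, so a = (5.52 − 3.14)(9.81)/(5.52 + 3.14 + 0.8400) = 2.458 m/s².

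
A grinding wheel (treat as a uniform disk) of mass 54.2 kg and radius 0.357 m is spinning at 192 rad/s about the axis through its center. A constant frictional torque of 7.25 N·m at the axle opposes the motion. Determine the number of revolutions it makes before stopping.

≈ 1400 revolutions

I = ½MR² = (1/2)(54.2)(0.357)² = 3.454 kg·m².
The net torque has magnitude 7.25 N·m, opposing ω.
|α| = τ/I = 7.250/3.454 = 2.099 rad/s² (deceleration).
ω² = ω₀² − 2|α|θ with ω = 0 ⇒ θ = ω₀²/(2|α|) = 8781 rad = 1398 rev.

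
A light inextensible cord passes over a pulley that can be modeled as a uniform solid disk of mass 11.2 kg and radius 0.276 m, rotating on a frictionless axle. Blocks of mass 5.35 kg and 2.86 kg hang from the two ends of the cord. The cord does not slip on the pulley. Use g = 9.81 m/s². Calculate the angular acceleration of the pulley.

α ≈ 6.41 rad/s²

I = ½MR² = (1/2)(11.2)(0.276)² = 0.4266 kg·m².
Heavier block: m₁g − T₁ = m₁a. Lighter block: T₂ − m₂g = m₂a.
Pulley: (T₁ − T₂)R = Iα = I(a/R), so T₁ − T₂ = (I/R²)a = (1/2)M_p a = 5.600·a.
Adding the three: (m₁ − m₂)g = (m₁ + m₂ + 5.600)a, so a = (5.35 − 2.86)(9.81)/(5.35 + 2.86 + 5.600) = 1.769 m/s².
α = a/R = 1.769/0.276 = 6.409 rad/s².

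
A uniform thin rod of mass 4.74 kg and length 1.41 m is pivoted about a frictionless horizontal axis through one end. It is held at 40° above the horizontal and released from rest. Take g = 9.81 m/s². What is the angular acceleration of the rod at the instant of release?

α ≈ 7.99 rad/s²

About the pivot, I = (1/3)ML² = (1/3)(4.74)(1.41)² = 3.141 kg·m².
The weight acts at the center, a distance L/2 = 0.7050 m from the pivot; τ = Mg(L/2) cos 40° = 25.11 N·m.
α = τ/I = 25.11/3.141 = 7.995 rad/s².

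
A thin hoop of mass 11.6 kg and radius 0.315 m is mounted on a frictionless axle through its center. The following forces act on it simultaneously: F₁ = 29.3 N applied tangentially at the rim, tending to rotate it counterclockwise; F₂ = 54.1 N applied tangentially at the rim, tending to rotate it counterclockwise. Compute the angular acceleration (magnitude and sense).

α ≈ 22.8 rad/s², counterclockwise

I = MR² = (11.6)(0.315)² = 1.151 kg·m².
Taking counterclockwise as positive: τ₁ = +(29.3)(0.315) = +9.229 N·m; τ₂ = +(54.1)(0.315) = +17.04 N·m.
Net torque τ = 26.27 N·m.
α = τ/I = 26.27/1.151 = 22.82 rad/s².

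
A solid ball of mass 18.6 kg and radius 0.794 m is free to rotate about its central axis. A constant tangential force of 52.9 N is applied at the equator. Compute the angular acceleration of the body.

α ≈ 8.95 rad/s²

I = (2/5)MR² = (2/5)(18.6)(0.794)² = 4.690 kg·m².
τ = F R = (52.9)(0.794) = 42.00 N·m.
From τ = Iα: α = 42.00/4.690 = 8.955 rad/s².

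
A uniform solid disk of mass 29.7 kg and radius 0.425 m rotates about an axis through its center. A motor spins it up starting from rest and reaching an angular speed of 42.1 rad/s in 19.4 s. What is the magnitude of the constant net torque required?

τ ≈ 5.82 N·m

I = ½MR² = (1/2)(29.7)(0.425)² = 2.682 kg·m².
α = Δω/Δt = (42.1 − 0)/19.4 = 2.170 rad/s².
τ = Iα = (2.682)(2.170) = 5.821 N·m.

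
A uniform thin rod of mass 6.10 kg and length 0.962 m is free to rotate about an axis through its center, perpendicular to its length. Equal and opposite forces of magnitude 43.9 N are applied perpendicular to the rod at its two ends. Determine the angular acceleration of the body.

I = (1/12)ML² = (1/12)(6.10)(0.962)² = 0.4704 kg·m².
The couple gives τ = F·(L/2) + F·(L/2) = F L = (43.9)(0.962) = 42.23 N·m.
From τ = Iα: α = 42.23/0.4704 = 89.77 rad/s².

α ≈ 89.8 rad/s²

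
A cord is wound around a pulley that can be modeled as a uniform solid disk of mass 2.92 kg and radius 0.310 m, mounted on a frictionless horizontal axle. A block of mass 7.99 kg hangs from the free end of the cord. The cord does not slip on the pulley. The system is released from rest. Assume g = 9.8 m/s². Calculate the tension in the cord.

I = ½MR² = (1/2)(2.92)(0.310)² = 0.1403 kg·m².
Block: mg − T = ma. Pulley: TR = Iα. No-slip: a = αR, so T = (I/R²)a = 1.460·a.
Then mg = (m + 1.460)a, so a = (7.99)(9.8)/(7.99 + 1.460) = 8.286 m/s².
T = 1.460·a = 12.10 N.

T ≈ 12.1 N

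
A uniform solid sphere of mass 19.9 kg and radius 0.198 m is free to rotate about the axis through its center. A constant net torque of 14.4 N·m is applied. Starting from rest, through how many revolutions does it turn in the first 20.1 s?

≈ 1480 revolutions

I = (2/5)MR² = (2/5)(19.9)(0.198)² = 0.3121 kg·m².
α = τ/I = 14.4/0.3121 = 46.14 rad/s².
θ = ½αt² = ½(46.14)(20.1)² = 9321 rad.
Revolutions = θ/(2π) = 1484.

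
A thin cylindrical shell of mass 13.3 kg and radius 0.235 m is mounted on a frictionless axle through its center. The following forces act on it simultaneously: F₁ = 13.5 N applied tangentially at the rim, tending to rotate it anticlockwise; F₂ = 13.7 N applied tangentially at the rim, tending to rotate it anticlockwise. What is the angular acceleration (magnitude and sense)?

I = MR² = (13.3)(0.235)² = 0.7345 kg·m².
Taking anticlockwise as positive: τ₁ = +(13.5)(0.235) = +3.172 N·m; τ₂ = +(13.7)(0.235) = +3.219 N·m.
Net torque τ = 6.392 N·m.
α = τ/I = 6.392/0.7345 = 8.703 rad/s².

α ≈ 8.70 rad/s², anticlockwise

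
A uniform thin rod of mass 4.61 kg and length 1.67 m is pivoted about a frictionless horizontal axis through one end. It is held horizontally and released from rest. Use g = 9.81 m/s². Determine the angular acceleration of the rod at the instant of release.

About the pivot, I = (1/3)ML² = (1/3)(4.61)(1.67)² = 4.286 kg·m².
The weight acts at the center, a distance L/2 = 0.8350 m from the pivot; τ = Mg(L/2) = 37.76 N·m.
α = τ/I = 37.76/4.286 = 8.811 rad/s².

α ≈ 8.81 rad/s²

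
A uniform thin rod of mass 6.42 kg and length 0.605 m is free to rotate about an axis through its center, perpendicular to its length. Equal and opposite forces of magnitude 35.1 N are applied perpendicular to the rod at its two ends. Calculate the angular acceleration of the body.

α ≈ 108 rad/s²

I = (1/12)ML² = (1/12)(6.42)(0.605)² = 0.1958 kg·m².
The couple gives τ = F·(L/2) + F·(L/2) = F L = (35.1)(0.605) = 21.24 N·m.
Newton's second law for rotation, τ = Iα, gives α = τ/I = 21.24/0.1958 = 108.4 rad/s².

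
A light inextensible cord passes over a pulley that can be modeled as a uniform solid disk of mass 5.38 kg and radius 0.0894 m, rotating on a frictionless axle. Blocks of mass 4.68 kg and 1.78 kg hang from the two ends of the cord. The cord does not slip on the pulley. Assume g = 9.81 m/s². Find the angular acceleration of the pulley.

I = ½MR² = (1/2)(5.38)(0.0894)² = 0.02150 kg·m².
Heavier block: m₁g − T₁ = m₁a. Lighter block: T₂ − m₂g = m₂a.
Pulley: (T₁ − T₂)R = Iα = I(a/R), so T₁ − T₂ = (I/R²)a = (1/2)M_p a = 2.690·a.
Adding the three: (m₁ − m₂)g = (m₁ + m₂ + 2.690)a, so a = (4.68 − 1.78)(9.81)/(4.68 + 1.78 + 2.690) = 3.109 m/s².
α = a/R = 3.109/0.0894 = 34.78 rad/s².

α ≈ 34.8 rad/s²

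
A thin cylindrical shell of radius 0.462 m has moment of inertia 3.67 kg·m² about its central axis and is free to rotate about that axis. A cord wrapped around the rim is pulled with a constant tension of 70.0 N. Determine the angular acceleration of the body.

α ≈ 8.81 rad/s²

τ = F R = (70.0)(0.462) = 32.34 N·m.
From τ = Iα: α = 32.34/3.670 = 8.812 rad/s².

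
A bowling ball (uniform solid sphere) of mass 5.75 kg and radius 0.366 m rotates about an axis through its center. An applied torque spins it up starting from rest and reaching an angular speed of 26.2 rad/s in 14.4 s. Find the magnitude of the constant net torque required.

τ ≈ 0.561 N·m

I = (2/5)MR² = (2/5)(5.75)(0.366)² = 0.3081 kg·m².
α = Δω/Δt = (26.2 − 0)/14.4 = 1.819 rad/s².
τ = Iα = (0.3081)(1.819) = 0.5606 N·m.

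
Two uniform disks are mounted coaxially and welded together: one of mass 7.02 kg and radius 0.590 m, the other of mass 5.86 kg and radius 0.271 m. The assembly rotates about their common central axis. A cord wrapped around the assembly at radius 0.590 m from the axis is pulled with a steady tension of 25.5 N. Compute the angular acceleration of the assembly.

I = ½M₁R₁² + ½M₂R₂² = ½(7.02)(0.590)² + ½(5.86)(0.271)² = 1.437 kg·m².
τ = F r = (25.5)(0.590) = 15.04 N·m.
α = τ/I = 15.04/1.437 = 10.47 rad/s².

α ≈ 10.5 rad/s²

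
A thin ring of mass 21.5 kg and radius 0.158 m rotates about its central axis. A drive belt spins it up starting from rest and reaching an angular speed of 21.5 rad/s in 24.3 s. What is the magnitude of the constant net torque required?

I = MR² = (21.5)(0.158)² = 0.5367 kg·m².
α = Δω/Δt = (21.5 − 0)/24.3 = 0.8848 rad/s².
τ = Iα = (0.5367)(0.8848) = 0.4749 N·m.

τ ≈ 0.475 N·m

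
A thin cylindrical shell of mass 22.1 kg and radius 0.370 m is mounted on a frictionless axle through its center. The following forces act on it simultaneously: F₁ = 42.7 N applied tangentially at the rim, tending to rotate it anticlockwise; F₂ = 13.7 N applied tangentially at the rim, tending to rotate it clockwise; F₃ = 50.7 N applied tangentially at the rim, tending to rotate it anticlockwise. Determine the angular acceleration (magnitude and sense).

I = MR² = (22.1)(0.370)² = 3.025 kg·m².
Taking anticlockwise as positive: τ₁ = +(42.7)(0.370) = +15.80 N·m; τ₂ = −(13.7)(0.370) = −5.069 N·m; τ₃ = +(50.7)(0.370) = +18.76 N·m.
Net torque τ = 29.49 N·m.
α = τ/I = 29.49/3.025 = 9.747 rad/s².

α ≈ 9.75 rad/s², anticlockwise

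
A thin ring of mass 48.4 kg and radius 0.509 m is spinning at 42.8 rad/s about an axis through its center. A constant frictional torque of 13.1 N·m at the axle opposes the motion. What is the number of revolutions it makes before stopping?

I = MR² = (48.4)(0.509)² = 12.54 kg·m².
The net torque has magnitude 13.1 N·m, opposing ω.
|α| = τ/I = 13.10/12.54 = 1.045 rad/s² (deceleration).
ω² = ω₀² − 2|α|θ with ω = 0 ⇒ θ = ω₀²/(2|α|) = 876.7 rad = 139.5 rev.

≈ 140 revolutions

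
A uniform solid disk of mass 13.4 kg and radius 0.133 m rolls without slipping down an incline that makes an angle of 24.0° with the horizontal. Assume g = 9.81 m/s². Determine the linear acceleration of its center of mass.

a ≈ 2.66 m/s²

Translation along the incline: Mg sinθ − f = Ma.
Rotation about the center: fR = Iα with I = ½MR². No-slip gives a = αR, so f = (I/R²)a = (1/2)M a.
Substituting: Mg sinθ = (1 + 0.5000)Ma, so a = g sinθ/(1 + 0.5000) = (9.81) sin 24.0° / 1.500 = 2.660 m/s².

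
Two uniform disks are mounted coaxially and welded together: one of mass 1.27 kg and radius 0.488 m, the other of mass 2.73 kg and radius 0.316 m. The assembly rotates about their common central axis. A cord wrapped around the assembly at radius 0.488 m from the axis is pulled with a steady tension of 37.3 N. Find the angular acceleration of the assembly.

α ≈ 63.3 rad/s²

I = ½M₁R₁² + ½M₂R₂² = ½(1.27)(0.488)² + ½(2.73)(0.316)² = 0.2875 kg·m².
τ = F r = (37.3)(0.488) = 18.20 N·m.
α = τ/I = 18.20/0.2875 = 63.31 rad/s².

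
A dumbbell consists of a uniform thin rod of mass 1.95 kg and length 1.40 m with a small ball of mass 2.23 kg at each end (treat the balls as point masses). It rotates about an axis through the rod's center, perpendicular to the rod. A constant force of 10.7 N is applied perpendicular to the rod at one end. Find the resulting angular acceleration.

α ≈ 2.99 rad/s²

I_rod = (1/12)ML² = (1/12)(1.95)(1.40)² = 0.3185 kg·m².
I_balls = 2·m·(L/2)² = 2(2.23)(0.7000)² = 2.185 kg·m².
Total I = 2.504 kg·m².
τ = F·(L/2) = (10.7)(0.700) = 7.490 N·m.
α = τ/I = 7.490/2.504 = 2.991 rad/s².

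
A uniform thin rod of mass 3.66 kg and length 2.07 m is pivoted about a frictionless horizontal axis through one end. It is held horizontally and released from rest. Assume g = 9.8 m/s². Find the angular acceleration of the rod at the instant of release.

About the pivot, I = (1/3)ML² = (1/3)(3.66)(2.07)² = 5.228 kg·m².
The weight acts at the center, a distance L/2 = 1.035 m from the pivot; τ = Mg(L/2) = 37.12 N·m.
α = τ/I = 37.12/5.228 = 7.101 rad/s².

α ≈ 7.10 rad/s²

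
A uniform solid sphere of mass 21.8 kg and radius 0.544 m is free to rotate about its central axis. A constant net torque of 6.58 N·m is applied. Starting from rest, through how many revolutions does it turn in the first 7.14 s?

≈ 10.3 revolutions

I = (2/5)MR² = (2/5)(21.8)(0.544)² = 2.581 kg·m².
α = τ/I = 6.58/2.581 = 2.550 rad/s².
θ = ½αt² = ½(2.550)(7.14)² = 64.99 rad.
Revolutions = θ/(2π) = 10.34.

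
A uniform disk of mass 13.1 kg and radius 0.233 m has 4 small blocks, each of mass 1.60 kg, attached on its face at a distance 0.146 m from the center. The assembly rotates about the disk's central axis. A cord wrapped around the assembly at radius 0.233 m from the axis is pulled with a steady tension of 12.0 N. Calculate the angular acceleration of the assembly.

α ≈ 5.68 rad/s²

I_disk = ½MR² = ½(13.1)(0.233)² = 0.3556 kg·m².
I_blocks = 4·m·r² = 4(1.60)(0.146)² = 0.1364 kg·m².
Total I = 0.4920 kg·m².
τ = F r = (12.0)(0.233) = 2.796 N·m.
α = τ/I = 2.796/0.4920 = 5.683 rad/s².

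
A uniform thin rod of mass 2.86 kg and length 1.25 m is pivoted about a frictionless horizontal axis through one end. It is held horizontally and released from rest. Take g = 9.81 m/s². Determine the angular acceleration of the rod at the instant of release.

α ≈ 11.8 rad/s²

About the pivot, I = (1/3)ML² = (1/3)(2.86)(1.25)² = 1.490 kg·m².
The weight acts at the center, a distance L/2 = 0.6250 m from the pivot; τ = Mg(L/2) = 17.54 N·m.
α = τ/I = 17.54/1.490 = 11.77 rad/s².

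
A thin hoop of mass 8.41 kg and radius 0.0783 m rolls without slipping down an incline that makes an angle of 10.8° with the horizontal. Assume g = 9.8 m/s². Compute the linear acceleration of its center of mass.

Translation along the incline: Mg sinθ − f = Ma.
Rotation about the center: fR = Iα with I = MR². No-slip gives a = αR, so f = (I/R²)a = M a.
Substituting: Mg sinθ = (1 + 1.000)Ma, so a = g sinθ/(1 + 1.000) = (9.8) sin 10.8° / 2.000 = 0.9182 m/s².

a ≈ 0.918 m/s²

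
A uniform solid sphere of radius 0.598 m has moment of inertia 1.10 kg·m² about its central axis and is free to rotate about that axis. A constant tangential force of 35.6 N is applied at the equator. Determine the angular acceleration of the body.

τ = F R = (35.6)(0.598) = 21.29 N·m.
Newton's second law for rotation, τ = Iα, gives α = τ/I = 21.29/1.100 = 19.35 rad/s².

α ≈ 19.4 rad/s²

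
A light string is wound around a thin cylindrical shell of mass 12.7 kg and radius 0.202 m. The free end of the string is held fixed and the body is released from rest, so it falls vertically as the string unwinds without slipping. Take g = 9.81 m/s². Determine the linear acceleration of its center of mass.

Translation: Mg − T = Ma. Rotation about the center: TR = Iα with I = MR².
With a = αR: T = (I/R²)a = M a, so Mg = (1 + 1.000)Ma.
a = g/(1 + 1.000) = 9.81/2.000 = 4.905 m/s².

a ≈ 4.91 m/s²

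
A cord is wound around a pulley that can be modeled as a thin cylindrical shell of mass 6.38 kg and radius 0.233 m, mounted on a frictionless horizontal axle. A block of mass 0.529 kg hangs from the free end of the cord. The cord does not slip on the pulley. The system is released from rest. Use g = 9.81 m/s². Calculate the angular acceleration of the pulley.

α ≈ 3.22 rad/s²

I = MR² = (6.38)(0.233)² = 0.3464 kg·m².
Block: mg − T = ma. Pulley: TR = Iα. No-slip: a = αR, so T = (I/R²)a = 6.380·a.
Then mg = (m + 6.380)a, so a = (0.529)(9.81)/(0.529 + 6.380) = 0.7511 m/s².
α = a/R = 0.7511/0.233 = 3.224 rad/s².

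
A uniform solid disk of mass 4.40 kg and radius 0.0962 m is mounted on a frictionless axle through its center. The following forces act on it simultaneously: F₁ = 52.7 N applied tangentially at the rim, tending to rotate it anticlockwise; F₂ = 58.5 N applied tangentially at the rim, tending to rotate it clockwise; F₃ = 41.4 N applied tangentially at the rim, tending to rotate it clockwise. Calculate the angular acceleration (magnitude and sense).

I = ½MR² = (1/2)(4.40)(0.0962)² = 0.02036 kg·m².
Taking anticlockwise as positive: τ₁ = +(52.7)(0.0962) = +5.070 N·m; τ₂ = −(58.5)(0.0962) = −5.628 N·m; τ₃ = −(41.4)(0.0962) = −3.983 N·m.
Net torque τ = -4.541 N·m.
α = τ/I = -4.541/0.02036 = -223.0 rad/s².

α ≈ 223 rad/s², clockwise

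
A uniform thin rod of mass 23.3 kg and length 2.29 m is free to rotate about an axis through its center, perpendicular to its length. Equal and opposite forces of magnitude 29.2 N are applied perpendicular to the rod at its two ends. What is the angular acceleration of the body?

I = (1/12)ML² = (1/12)(23.3)(2.29)² = 10.18 kg·m².
The couple gives τ = F·(L/2) + F·(L/2) = F L = (29.2)(2.29) = 66.87 N·m.
From τ = Iα: α = 66.87/10.18 = 6.567 rad/s².

α ≈ 6.57 rad/s²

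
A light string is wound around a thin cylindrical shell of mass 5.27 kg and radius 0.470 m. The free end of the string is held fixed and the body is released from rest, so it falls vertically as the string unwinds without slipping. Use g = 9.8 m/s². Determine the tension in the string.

Translation: Mg − T = Ma. Rotation about the center: TR = Iα with I = MR².
With a = αR: T = (I/R²)a = M a, so Mg = (1 + 1.000)Ma.
a = g/(1 + 1.000) = 9.8/2.000 = 4.900 m/s².
T = 1.000·M·a = (1.000)(5.27)(4.900) = 25.82 N.

T ≈ 25.8 N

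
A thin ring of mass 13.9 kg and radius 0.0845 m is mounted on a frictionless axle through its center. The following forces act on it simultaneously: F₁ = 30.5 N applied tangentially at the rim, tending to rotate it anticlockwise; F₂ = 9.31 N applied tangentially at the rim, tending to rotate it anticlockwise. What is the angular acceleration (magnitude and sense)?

I = MR² = (13.9)(0.0845)² = 0.09925 kg·m².
Taking anticlockwise as positive: τ₁ = +(30.5)(0.0845) = +2.577 N·m; τ₂ = +(9.31)(0.0845) = +0.7867 N·m.
Net torque τ = 3.364 N·m.
α = τ/I = 3.364/0.09925 = 33.89 rad/s².

α ≈ 33.9 rad/s², anticlockwise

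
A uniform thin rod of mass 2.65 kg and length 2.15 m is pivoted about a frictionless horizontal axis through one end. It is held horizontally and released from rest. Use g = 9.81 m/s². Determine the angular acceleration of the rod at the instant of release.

α ≈ 6.84 rad/s²

About the pivot, I = (1/3)ML² = (1/3)(2.65)(2.15)² = 4.083 kg·m².
The weight acts at the center, a distance L/2 = 1.075 m from the pivot; τ = Mg(L/2) = 27.95 N·m.
α = τ/I = 27.95/4.083 = 6.844 rad/s².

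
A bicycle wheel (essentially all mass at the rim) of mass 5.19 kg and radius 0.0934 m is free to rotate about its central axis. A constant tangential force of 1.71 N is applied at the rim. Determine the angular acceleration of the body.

I = MR² = (5.19)(0.0934)² = 0.04528 kg·m².
τ = F R = (1.71)(0.0934) = 0.1597 N·m.
Newton's second law for rotation, τ = Iα, gives α = τ/I = 0.1597/0.04528 = 3.528 rad/s².

α ≈ 3.53 rad/s²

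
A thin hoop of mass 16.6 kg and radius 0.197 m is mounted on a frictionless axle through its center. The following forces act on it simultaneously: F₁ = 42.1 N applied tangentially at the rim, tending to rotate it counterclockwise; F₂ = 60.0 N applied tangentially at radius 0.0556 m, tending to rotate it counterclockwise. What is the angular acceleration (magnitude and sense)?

I = MR² = (16.6)(0.197)² = 0.6442 kg·m².
Taking counterclockwise as positive: τ₁ = +(42.1)(0.197) = +8.294 N·m; τ₂ = +(60.0)(0.0556) = +3.336 N·m.
Net torque τ = 11.63 N·m.
α = τ/I = 11.63/0.6442 = 18.05 rad/s².

α ≈ 18.1 rad/s², counterclockwise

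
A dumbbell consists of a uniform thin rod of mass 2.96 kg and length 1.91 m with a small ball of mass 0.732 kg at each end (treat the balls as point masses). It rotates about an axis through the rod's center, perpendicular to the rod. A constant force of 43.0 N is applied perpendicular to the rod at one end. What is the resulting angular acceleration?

I_rod = (1/12)ML² = (1/12)(2.96)(1.91)² = 0.8999 kg·m².
I_balls = 2·m·(L/2)² = 2(0.732)(0.9550)² = 1.335 kg·m².
Total I = 2.235 kg·m².
τ = F·(L/2) = (43.0)(0.955) = 41.06 N·m.
α = τ/I = 41.06/2.235 = 18.37 rad/s².

α ≈ 18.4 rad/s²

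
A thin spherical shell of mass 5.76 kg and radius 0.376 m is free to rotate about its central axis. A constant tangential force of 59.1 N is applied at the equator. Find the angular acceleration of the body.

α ≈ 40.9 rad/s²

I = (2/3)MR² = (2/3)(5.76)(0.376)² = 0.5429 kg·m².
τ = F R = (59.1)(0.376) = 22.22 N·m.
From τ = Iα: α = 22.22/0.5429 = 40.93 rad/s².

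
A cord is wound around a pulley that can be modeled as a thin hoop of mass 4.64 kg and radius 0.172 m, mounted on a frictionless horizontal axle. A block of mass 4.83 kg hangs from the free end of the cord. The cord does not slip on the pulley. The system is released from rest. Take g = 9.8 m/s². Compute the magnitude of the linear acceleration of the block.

I = MR² = (4.64)(0.172)² = 0.1373 kg·m².
Block: mg − T = ma. Pulley: TR = Iα. No-slip: a = αR, so T = (I/R²)a = 4.640·a.
Then mg = (m + 4.640)a, so a = (4.83)(9.8)/(4.83 + 4.640) = 4.998 m/s².

a ≈ 5.00 m/s²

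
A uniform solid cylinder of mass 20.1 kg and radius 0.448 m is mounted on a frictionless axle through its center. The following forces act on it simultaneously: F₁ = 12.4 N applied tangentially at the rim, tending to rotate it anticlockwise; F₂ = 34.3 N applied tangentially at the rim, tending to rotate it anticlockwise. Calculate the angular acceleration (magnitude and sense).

α ≈ 10.4 rad/s², anticlockwise

I = ½MR² = (1/2)(20.1)(0.448)² = 2.017 kg·m².
Taking anticlockwise as positive: τ₁ = +(12.4)(0.448) = +5.555 N·m; τ₂ = +(34.3)(0.448) = +15.37 N·m.
Net torque τ = 20.92 N·m.
α = τ/I = 20.92/2.017 = 10.37 rad/s².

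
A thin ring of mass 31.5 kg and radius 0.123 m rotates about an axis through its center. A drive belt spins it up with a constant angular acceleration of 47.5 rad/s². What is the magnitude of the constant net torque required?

τ ≈ 22.6 N·m

I = MR² = (31.5)(0.123)² = 0.4766 kg·m².
τ = Iα = (0.4766)(47.50) = 22.64 N·m.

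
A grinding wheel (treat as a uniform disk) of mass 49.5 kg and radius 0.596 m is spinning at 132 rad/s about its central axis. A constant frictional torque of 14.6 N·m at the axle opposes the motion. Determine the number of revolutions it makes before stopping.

I = ½MR² = (1/2)(49.5)(0.596)² = 8.792 kg·m².
The net torque has magnitude 14.6 N·m, opposing ω.
|α| = τ/I = 14.60/8.792 = 1.661 rad/s² (deceleration).
ω² = ω₀² − 2|α|θ with ω = 0 ⇒ θ = ω₀²/(2|α|) = 5246 rad = 834.9 rev.

≈ 835 revolutions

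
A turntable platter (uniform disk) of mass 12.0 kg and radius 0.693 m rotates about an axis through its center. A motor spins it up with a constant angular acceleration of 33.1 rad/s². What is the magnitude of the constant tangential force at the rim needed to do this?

F ≈ 138 N

I = ½MR² = (1/2)(12.0)(0.693)² = 2.881 kg·m².
The required torque is τ = Iα = (2.881)(33.10) = 95.38 N·m.
A tangential force at the rim gives τ = FR, so F = τ/R = 95.38/0.693 = 137.6 N.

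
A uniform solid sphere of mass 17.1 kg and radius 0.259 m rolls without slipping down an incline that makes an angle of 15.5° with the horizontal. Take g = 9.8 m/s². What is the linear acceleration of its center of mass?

Translation along the incline: Mg sinθ − f = Ma.
Rotation about the center: fR = Iα with I = (2/5)MR². No-slip gives a = αR, so f = (I/R²)a = (2/5)M a.
Substituting: Mg sinθ = (1 + 0.4000)Ma, so a = g sinθ/(1 + 0.4000) = (9.8) sin 15.5° / 1.400 = 1.871 m/s².

a ≈ 1.87 m/s²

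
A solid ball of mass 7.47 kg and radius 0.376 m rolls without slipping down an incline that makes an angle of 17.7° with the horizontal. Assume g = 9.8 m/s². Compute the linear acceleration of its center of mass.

Translation along the incline: Mg sinθ − f = Ma.
Rotation about the center: fR = Iα with I = (2/5)MR². No-slip gives a = αR, so f = (I/R²)a = (2/5)M a.
Substituting: Mg sinθ = (1 + 0.4000)Ma, so a = g sinθ/(1 + 0.4000) = (9.8) sin 17.7° / 1.400 = 2.128 m/s².

a ≈ 2.13 m/s²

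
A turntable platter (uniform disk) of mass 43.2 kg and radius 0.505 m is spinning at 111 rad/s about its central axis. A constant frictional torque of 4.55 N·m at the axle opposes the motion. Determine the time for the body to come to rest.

I = ½MR² = (1/2)(43.2)(0.505)² = 5.509 kg·m².
The net torque has magnitude 4.55 N·m, opposing ω.
|α| = τ/I = 4.550/5.509 = 0.8260 rad/s² (deceleration).
0 = ω₀ − |α|t ⇒ t = ω₀/|α| = 111/0.8260 = 134.4 s.

t ≈ 134 s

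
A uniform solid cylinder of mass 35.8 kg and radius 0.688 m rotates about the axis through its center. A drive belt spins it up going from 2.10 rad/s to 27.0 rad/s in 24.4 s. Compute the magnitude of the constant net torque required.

I = ½MR² = (1/2)(35.8)(0.688)² = 8.473 kg·m².
α = Δω/Δt = (27.0 − 2.10)/24.4 = 1.020 rad/s².
τ = Iα = (8.473)(1.020) = 8.646 N·m.

τ ≈ 8.65 N·m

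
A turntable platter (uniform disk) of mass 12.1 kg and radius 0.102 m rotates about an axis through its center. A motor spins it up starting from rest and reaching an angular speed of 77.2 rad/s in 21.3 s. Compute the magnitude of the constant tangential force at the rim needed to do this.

I = ½MR² = (1/2)(12.1)(0.102)² = 0.06294 kg·m².
α = Δω/Δt = (77.2 − 0)/21.3 = 3.624 rad/s².
The required torque is τ = Iα = (0.06294)(3.624) = 0.2281 N·m.
A tangential force at the rim gives τ = FR, so F = τ/R = 0.2281/0.102 = 2.237 N.

F ≈ 2.24 N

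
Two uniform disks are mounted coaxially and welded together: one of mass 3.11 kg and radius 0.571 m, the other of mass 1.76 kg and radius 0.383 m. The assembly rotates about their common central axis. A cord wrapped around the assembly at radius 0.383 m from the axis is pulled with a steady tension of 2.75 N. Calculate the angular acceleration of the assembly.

I = ½M₁R₁² + ½M₂R₂² = ½(3.11)(0.571)² + ½(1.76)(0.383)² = 0.6361 kg·m².
τ = F r = (2.75)(0.383) = 1.053 N·m.
α = τ/I = 1.053/0.6361 = 1.656 rad/s².

α ≈ 1.66 rad/s²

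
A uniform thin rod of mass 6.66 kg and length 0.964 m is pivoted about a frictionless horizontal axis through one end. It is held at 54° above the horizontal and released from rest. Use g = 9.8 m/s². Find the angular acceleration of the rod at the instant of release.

α ≈ 8.96 rad/s²

About the pivot, I = (1/3)ML² = (1/3)(6.66)(0.964)² = 2.063 kg·m².
The weight acts at the center, a distance L/2 = 0.4820 m from the pivot; τ = Mg(L/2) cos 54° = 18.49 N·m.
α = τ/I = 18.49/2.063 = 8.963 rad/s².
(Equivalently α = (3g/(2L)) cos 54° = 8.963 rad/s².)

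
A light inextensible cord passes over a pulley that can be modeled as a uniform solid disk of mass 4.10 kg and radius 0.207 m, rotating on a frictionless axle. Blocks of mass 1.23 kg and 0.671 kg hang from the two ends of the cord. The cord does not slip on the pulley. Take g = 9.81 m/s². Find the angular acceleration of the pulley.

α ≈ 6.71 rad/s²

I = ½MR² = (1/2)(4.10)(0.207)² = 0.08784 kg·m².
Heavier block: m₁g − T₁ = m₁a. Lighter block: T₂ − m₂g = m₂a.
Pulley: (T₁ − T₂)R = Iα = I(a/R), so T₁ − T₂ = (I/R²)a = (1/2)M_p a = 2.050·a.
Adding the three: (m₁ − m₂)g = (m₁ + m₂ + 2.050)a, so a = (1.23 − 0.671)(9.81)/(1.23 + 0.671 + 2.050) = 1.388 m/s².
α = a/R = 1.388/0.207 = 6.705 rad/s².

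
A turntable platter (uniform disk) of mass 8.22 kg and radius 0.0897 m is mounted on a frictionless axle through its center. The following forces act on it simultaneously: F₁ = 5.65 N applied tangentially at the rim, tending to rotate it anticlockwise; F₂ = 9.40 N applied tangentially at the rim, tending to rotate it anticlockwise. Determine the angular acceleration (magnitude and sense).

α ≈ 40.8 rad/s², anticlockwise

I = ½MR² = (1/2)(8.22)(0.0897)² = 0.03307 kg·m².
Taking anticlockwise as positive: τ₁ = +(5.65)(0.0897) = +0.5068 N·m; τ₂ = +(9.40)(0.0897) = +0.8432 N·m.
Net torque τ = 1.350 N·m.
α = τ/I = 1.350/0.03307 = 40.82 rad/s².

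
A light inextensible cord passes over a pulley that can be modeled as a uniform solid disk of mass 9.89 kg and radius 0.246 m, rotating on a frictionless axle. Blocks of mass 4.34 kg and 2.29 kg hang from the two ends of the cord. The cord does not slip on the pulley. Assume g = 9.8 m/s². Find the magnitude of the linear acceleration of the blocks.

a ≈ 1.74 m/s²

I = ½MR² = (1/2)(9.89)(0.246)² = 0.2993 kg·m².
Heavier block: m₁g − T₁ = m₁a. Lighter block: T₂ − m₂g = m₂a.
Pulley: (T₁ − T₂)R = Iα = I(a/R), so T₁ − T₂ = (I/R²)a = (1/2)M_p a = 4.945·a.
Adding the three: (m₁ − m₂)g = (m₁ + m₂ + 4.945)a, so a = (4.34 − 2.29)(9.8)/(4.34 + 2.29 + 4.945) = 1.736 m/s².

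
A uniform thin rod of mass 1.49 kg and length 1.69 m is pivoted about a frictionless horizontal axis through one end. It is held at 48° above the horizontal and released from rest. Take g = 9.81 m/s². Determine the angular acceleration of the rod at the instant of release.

α ≈ 5.83 rad/s²

About the pivot, I = (1/3)ML² = (1/3)(1.49)(1.69)² = 1.419 kg·m².
The weight acts at the center, a distance L/2 = 0.8450 m from the pivot; τ = Mg(L/2) cos 48° = 8.265 N·m.
α = τ/I = 8.265/1.419 = 5.826 rad/s².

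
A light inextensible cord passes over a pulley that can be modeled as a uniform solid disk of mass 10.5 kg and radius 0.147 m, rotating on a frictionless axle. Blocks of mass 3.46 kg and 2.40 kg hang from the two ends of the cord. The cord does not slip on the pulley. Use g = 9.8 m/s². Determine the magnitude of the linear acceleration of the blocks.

I = ½MR² = (1/2)(10.5)(0.147)² = 0.1134 kg·m².
Heavier block: m₁g − T₁ = m₁a. Lighter block: T₂ − m₂g = m₂a.
Pulley: (T₁ − T₂)R = Iα = I(a/R), so T₁ − T₂ = (I/R²)a = (1/2)M_p a = 5.250·a.
Adding the three: (m₁ − m₂)g = (m₁ + m₂ + 5.250)a, so a = (3.46 − 2.40)(9.8)/(3.46 + 2.40 + 5.250) = 0.9350 m/s².

a ≈ 0.935 m/s²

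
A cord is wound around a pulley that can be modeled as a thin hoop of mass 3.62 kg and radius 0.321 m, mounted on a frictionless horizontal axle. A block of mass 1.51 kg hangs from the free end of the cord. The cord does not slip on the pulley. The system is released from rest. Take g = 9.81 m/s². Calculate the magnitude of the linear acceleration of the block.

a ≈ 2.89 m/s²

I = MR² = (3.62)(0.321)² = 0.3730 kg·m².
Block: mg − T = ma. Pulley: TR = Iα. No-slip: a = αR, so T = (I/R²)a = 3.620·a.
Then mg = (m + 3.620)a, so a = (1.51)(9.81)/(1.51 + 3.620) = 2.888 m/s².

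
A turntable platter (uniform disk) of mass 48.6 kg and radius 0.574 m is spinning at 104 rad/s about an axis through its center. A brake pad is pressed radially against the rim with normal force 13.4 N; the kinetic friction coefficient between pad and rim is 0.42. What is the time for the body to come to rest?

t ≈ 258 s

I = ½MR² = (1/2)(48.6)(0.574)² = 8.006 kg·m².
Friction force f = μN = (0.42)(13.4) = 5.628 N at the rim; torque magnitude τ = fR = 3.230 N·m, opposing ω.
|α| = τ/I = 3.230/8.006 = 0.4035 rad/s² (deceleration).
0 = ω₀ − |α|t ⇒ t = ω₀/|α| = 104/0.4035 = 257.7 s.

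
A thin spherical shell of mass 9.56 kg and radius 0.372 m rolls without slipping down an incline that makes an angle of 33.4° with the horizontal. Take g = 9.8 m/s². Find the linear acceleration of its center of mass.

Translation along the incline: Mg sinθ − f = Ma.
Rotation about the center: fR = Iα with I = (2/3)MR². No-slip gives a = αR, so f = (I/R²)a = (2/3)M a.
Substituting: Mg sinθ = (1 + 0.6667)Ma, so a = g sinθ/(1 + 0.6667) = (9.8) sin 33.4° / 1.667 = 3.237 m/s².

a ≈ 3.24 m/s²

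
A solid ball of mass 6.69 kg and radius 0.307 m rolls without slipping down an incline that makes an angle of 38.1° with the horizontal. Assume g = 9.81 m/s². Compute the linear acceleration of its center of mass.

a ≈ 4.32 m/s²

Translation along the incline: Mg sinθ − f = Ma.
Rotation about the center: fR = Iα with I = (2/5)MR². No-slip gives a = αR, so f = (I/R²)a = (2/5)M a.
Substituting: Mg sinθ = (1 + 0.4000)Ma, so a = g sinθ/(1 + 0.4000) = (9.81) sin 38.1° / 1.400 = 4.324 m/s².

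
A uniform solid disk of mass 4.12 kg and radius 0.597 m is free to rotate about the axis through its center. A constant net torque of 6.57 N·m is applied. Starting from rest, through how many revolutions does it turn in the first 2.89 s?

I = ½MR² = (1/2)(4.12)(0.597)² = 0.7342 kg·m².
α = τ/I = 6.57/0.7342 = 8.948 rad/s².
θ = ½αt² = ½(8.948)(2.89)² = 37.37 rad.
Revolutions = θ/(2π) = 5.948.

≈ 5.95 revolutions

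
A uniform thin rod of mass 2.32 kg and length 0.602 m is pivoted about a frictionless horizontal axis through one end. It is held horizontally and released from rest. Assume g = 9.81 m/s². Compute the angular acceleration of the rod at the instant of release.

α ≈ 24.4 rad/s²

About the pivot, I = (1/3)ML² = (1/3)(2.32)(0.602)² = 0.2803 kg·m².
The weight acts at the center, a distance L/2 = 0.3010 m from the pivot; τ = Mg(L/2) = 6.851 N·m.
α = τ/I = 6.851/0.2803 = 24.44 rad/s².
(Equivalently α = (3g/(2L)) = 24.44 rad/s².)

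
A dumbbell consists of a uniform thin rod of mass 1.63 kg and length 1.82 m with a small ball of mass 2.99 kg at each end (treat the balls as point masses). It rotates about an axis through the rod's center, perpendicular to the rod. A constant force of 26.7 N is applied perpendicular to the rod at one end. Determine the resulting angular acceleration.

α ≈ 4.50 rad/s²

I_rod = (1/12)ML² = (1/12)(1.63)(1.82)² = 0.4499 kg·m².
I_balls = 2·m·(L/2)² = 2(2.99)(0.9100)² = 4.952 kg·m².
Total I = 5.402 kg·m².
τ = F·(L/2) = (26.7)(0.910) = 24.30 N·m.
α = τ/I = 24.30/5.402 = 4.498 rad/s².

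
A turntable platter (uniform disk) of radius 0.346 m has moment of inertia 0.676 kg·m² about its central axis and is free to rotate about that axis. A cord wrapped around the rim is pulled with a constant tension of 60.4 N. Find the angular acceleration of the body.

α ≈ 30.9 rad/s²

τ = F R = (60.4)(0.346) = 20.90 N·m.
From τ = Iα: α = 20.90/0.6760 = 30.91 rad/s².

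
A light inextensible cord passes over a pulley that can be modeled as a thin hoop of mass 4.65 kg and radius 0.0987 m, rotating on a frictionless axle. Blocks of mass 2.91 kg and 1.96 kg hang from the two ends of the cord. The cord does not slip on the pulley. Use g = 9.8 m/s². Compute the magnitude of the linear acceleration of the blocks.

I = MR² = (4.65)(0.0987)² = 0.04530 kg·m².
Heavier block: m₁g − T₁ = m₁a. Lighter block: T₂ − m₂g = m₂a.
Pulley: (T₁ − T₂)R = Iα = I(a/R), so T₁ − T₂ = (I/R²)a = 1·M_p a = 4.650·a.
Adding the three: (m₁ − m₂)g = (m₁ + m₂ + 4.650)a, so a = (2.91 − 1.96)(9.8)/(2.91 + 1.96 + 4.650) = 0.9779 m/s².

a ≈ 0.978 m/s²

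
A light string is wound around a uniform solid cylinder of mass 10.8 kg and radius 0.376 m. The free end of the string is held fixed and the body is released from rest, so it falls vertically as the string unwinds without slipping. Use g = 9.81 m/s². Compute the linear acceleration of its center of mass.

Translation: Mg − T = Ma. Rotation about the center: TR = Iα with I = ½MR².
With a = αR: T = (I/R²)a = (1/2)M a, so Mg = (1 + 0.5000)Ma.
a = g/(1 + 0.5000) = 9.81/1.500 = 6.540 m/s².

a ≈ 6.54 m/s²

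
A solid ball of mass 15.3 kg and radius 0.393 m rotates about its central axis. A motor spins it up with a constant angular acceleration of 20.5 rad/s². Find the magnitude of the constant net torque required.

I = (2/5)MR² = (2/5)(15.3)(0.393)² = 0.9452 kg·m².
τ = Iα = (0.9452)(20.50) = 19.38 N·m.

τ ≈ 19.4 N·m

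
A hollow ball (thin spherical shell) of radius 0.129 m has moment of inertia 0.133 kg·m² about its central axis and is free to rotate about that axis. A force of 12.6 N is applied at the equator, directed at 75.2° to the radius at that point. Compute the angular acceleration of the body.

Only the tangential component produces torque: τ = F R sinθ = (12.6)(0.129) sin 75.2° = 1.571 N·m.
Newton's second law for rotation, τ = Iα, gives α = τ/I = 1.571/0.1330 = 11.82 rad/s².

α ≈ 11.8 rad/s²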